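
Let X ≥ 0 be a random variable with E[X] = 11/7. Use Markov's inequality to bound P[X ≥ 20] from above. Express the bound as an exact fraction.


μ = E[X] = 11/7, a = 20.
Markov: P[X ≥ 20] ≤ μ/a = (11/7)/20 = 11/140.
Numerically: ≈ 0.078571.
(Since a = 20 > μ = 1.571429, the bound 11/140 is < 1 and informative.)

P[X ≥ 20] ≤ 11/140 ≈ 0.078571.


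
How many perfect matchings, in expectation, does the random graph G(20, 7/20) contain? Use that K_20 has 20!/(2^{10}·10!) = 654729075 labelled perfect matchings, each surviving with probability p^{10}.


K_20 has 20!/(2^{10}·10!) = 654729075 labelled perfect matchings.
For each such perfect matching H, let X_H = 1 if all 10 edges of H are present in G. Then P[X_H = 1] = p^{10} = (7/20)^{10} = 282475249/10240000000000.
Summing the indicators: E[X] = Σ_H E[X_H] = 654729075 · p^{10} = 654729075 · 282475249/10240000000000 = 7397790339526587/409600000000.
Numerically: E[X] ≈ 18061.

E[X] = 654729075 · (7/20)^{10} = 7397790339526587/409600000000 ≈ 18061.


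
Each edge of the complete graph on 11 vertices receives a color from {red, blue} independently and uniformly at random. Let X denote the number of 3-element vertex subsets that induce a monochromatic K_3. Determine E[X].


Let X = Σ_S X_S over the C(11, 3) = 165 subsets S of size 3, where X_S = 1 if the K_3 on S is monochromatic.
For a fixed S, the K_3 on S has C(3, 2) = 3 edges. P[all 3 edges red] = (1/2)^3, and likewise for blue, so P[monochromatic] = 2·(1/2)^3 = 2^{1 − 3} = 1/4.
By linearity: E[X] = C(11, 3) · 2^{1 − 3} = 165 · 1/4 = 165/4.
Numerically: E[X] ≈ 41.2500.

E[X] = C(11,3)·2^(1−C(3,2)) = 165/4 ≈ 41.2500.


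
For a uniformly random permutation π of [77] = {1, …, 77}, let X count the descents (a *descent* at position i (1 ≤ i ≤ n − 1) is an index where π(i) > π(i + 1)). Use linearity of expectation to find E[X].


Write X = Σ X_I over i = 1, …, 76, with X_I the indicator of one descent.
There are 76 indicators.
For each fixed i, the pair (π(i), π(i+1)) is a uniformly random ordered pair of distinct values from {1, …, 77}; by symmetry P[π(i) > π(i+1)] = 1/2.
By linearity: E[X] = 76 · (1/2) = (77 − 1) · (1/2) = 38 ≈ 38.00000.

E[X] = 38 = 38.00000.


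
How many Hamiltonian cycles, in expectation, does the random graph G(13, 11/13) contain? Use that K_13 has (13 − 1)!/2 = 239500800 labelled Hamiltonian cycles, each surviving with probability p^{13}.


K_13 has (13 − 1)!/2 = 239500800 labelled Hamiltonian cycles.
For each such Hamiltonian cycle H, let X_H = 1 if all 13 edges of H are present in G. Then P[X_H = 1] = p^{13} = (11/13)^{13} = 34522712143931/302875106592253.
Summing the indicators: E[X] = Σ_H E[X_H] = 239500800 · p^{13} = 239500800 · 34522712143931/302875106592253 = 8268217176641189644800/302875106592253.
Numerically: E[X] ≈ 2.7299e+07.

E[X] = 239500800 · (11/13)^{13} = 8268217176641189644800/302875106592253 ≈ 2.7299e+07.


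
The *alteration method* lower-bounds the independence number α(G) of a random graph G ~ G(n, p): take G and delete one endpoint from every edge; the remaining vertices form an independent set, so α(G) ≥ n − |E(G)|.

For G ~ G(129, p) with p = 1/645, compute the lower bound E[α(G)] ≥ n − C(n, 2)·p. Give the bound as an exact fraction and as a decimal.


E[|E(G)|] = C(129, 2)·p = 8256 · (1/645) = 64/5.
E[α(G)] ≥ n − E[|E(G)|] = 129 − 64/5 = 581/5.
Numerically: ≈ 116.200.
(This is only a lower bound; the true E[α(G)] may be larger.)

E[α(G)] ≥ 581/5 ≈ 116.200.


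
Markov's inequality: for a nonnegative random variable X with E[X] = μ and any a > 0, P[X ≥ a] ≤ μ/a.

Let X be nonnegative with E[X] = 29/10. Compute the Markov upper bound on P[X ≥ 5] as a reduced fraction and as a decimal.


μ = E[X] = 29/10, a = 5.
Markov: P[X ≥ 5] ≤ μ/a = (29/10)/5 = 29/50.
Numerically: ≈ 0.580000.
(Since a = 5 > μ = 2.900000, the bound 29/50 is < 1 and informative.)

P[X ≥ 5] ≤ 29/50 ≈ 0.580000.


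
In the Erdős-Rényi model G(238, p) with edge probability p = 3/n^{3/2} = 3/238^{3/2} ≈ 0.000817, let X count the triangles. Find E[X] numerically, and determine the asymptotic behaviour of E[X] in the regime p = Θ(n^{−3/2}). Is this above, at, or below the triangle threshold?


Number of potential triangles: C(238, 3) = 2218636.
Each occurs with probability p³ ≈ (0.000817)³ ≈ 5.45466e-10.
By linearity: E[X] = C(238, 3)·p³ ≈ 2218636 · 5.45466e-10 ≈ 0.001.
Since α = 3/2 > 1, p = c/n^{3/2} = o(1/n) is below the triangle threshold p ~ 1/n. Asymptotically E[X] ~ (c³/6)·n^{3(1−α)} = (3³/6)·n^{-1.5} → 0, so by Markov's inequality G has no triangles w.h.p.

E[X] ≈ 0.001; in regime p = Θ(1/n^{3/2}) E[X] tends to 0 (below the triangle threshold p ~ 1/n).


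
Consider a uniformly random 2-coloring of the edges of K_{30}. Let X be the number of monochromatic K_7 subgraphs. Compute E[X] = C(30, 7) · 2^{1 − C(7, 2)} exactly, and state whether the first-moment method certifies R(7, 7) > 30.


E[X] = C(30, 7) · 2^{1 − 21} = 2035800 · 2^{−20} = 2035800/1048576.
As a reduced fraction: E[X] = 254475/131072 ≈ 1.9414902.
Is E[X] < 1? NO.
Since E[X] ≥ 1, the first-moment bound is inconclusive at n = 30; it does NOT by itself certify R(7, 7) > 30.

E[X] = 254475/131072 ≈ 1.9414902; E[X] ≥ 1; first-moment method inconclusive here.


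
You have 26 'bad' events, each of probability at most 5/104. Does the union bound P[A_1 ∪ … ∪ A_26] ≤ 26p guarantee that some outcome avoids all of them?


Union bound: P[∪_{i=1}^{26} A_i] ≤ Σ_i P[A_i] ≤ 26·p = 26·(5/104) = 5/4.
Numerically: 5/4 ≈ 1.2500.
Is 5/4 < 1? NO.
Since the bound 5/4 is ≥ 1, the union bound is uninformative here; it does NOT by itself certify existence.

26·p = 5/4 ≈ 1.2500; existence NOT certified by the union bound.


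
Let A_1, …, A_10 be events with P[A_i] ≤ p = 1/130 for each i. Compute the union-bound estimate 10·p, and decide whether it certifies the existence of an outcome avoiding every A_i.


Union bound: P[∪_{i=1}^{10} A_i] ≤ Σ_i P[A_i] ≤ 10·p = 10·(1/130) = 1/13.
Numerically: 1/13 ≈ 0.0769.
Is 1/13 < 1? YES.
Since P[∪ A_i] ≤ 1/13 < 1, the complement has P[∩ A_i^c] ≥ 1 − 1/13 = 12/13 > 0, so some outcome avoids every A_i.

10·p = 1/13 ≈ 0.0769; existence CERTIFIED by the union bound.


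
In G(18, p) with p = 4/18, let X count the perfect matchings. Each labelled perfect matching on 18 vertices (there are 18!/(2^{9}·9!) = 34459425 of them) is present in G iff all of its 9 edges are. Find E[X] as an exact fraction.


K_18 has 18!/(2^{9}·9!) = 34459425 labelled perfect matchings.
For each such perfect matching H, let X_H = 1 if all 9 edges of H are present in G. Then P[X_H = 1] = p^{9} = (2/9)^{9} = 512/387420489.
Summing the indicators: E[X] = Σ_H E[X_H] = 34459425 · p^{9} = 34459425 · 512/387420489 = 217817600/4782969.
Numerically: E[X] ≈ 45.54.

E[X] = 34459425 · (2/9)^{9} = 217817600/4782969 ≈ 45.54.


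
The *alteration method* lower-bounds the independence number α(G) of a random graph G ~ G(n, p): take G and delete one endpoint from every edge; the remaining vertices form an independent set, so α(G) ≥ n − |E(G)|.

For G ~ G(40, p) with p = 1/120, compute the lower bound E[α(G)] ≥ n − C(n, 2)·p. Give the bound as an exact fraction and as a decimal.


E[|E(G)|] = C(40, 2)·p = 780 · (1/120) = 13/2.
E[α(G)] ≥ n − E[|E(G)|] = 40 − 13/2 = 67/2.
Numerically: ≈ 33.5000.
(This is only a lower bound; the true E[α(G)] may be larger.)

E[α(G)] ≥ 67/2 ≈ 33.5000.


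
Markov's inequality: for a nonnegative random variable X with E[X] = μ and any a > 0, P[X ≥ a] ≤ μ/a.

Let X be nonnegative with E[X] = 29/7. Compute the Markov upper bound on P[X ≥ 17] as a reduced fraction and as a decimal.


μ = E[X] = 29/7, a = 17.
Markov: P[X ≥ 17] ≤ μ/a = (29/7)/17 = 29/119.
Numerically: ≈ 0.243697.
(Since a = 17 > μ = 4.142857, the bound 29/119 is < 1 and informative.)

P[X ≥ 17] ≤ 29/119 ≈ 0.243697.


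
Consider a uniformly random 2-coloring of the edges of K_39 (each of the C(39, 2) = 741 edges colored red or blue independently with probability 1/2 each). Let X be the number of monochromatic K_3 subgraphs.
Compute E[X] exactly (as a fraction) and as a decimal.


Let X = Σ_S X_S over the C(39, 3) = 9139 subsets S of size 3, where X_S = 1 if the K_3 on S is monochromatic.
For a fixed S, the K_3 on S has C(3, 2) = 3 edges. P[all 3 edges red] = (1/2)^3, and likewise for blue, so P[monochromatic] = 2·(1/2)^3 = 2^{1 − 3} = 1/4.
By linearity of expectation: E[X] = C(39, 3) · 2^{1 − 3} = 9139 · 1/4 = 9139/4.
Numerically: E[X] ≈ 2284.750.

E[X] = C(39,3)·2^(1−C(3,2)) = 9139/4 ≈ 2284.750.


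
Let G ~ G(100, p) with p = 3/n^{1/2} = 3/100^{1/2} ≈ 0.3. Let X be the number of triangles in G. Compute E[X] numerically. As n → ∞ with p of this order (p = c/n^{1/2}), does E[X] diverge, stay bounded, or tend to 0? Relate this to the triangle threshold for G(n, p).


Number of potential triangles: C(100, 3) = 161700.
Each occurs with probability p³ ≈ (0.3)³ ≈ 2.700000e-02.
By linearity: E[X] = C(100, 3)·p³ ≈ 161700 · 2.700000e-02 ≈ 4365.9000.
Since α = 1/2 < 1, p = c/n^{1/2} ≫ 1/n is above the triangle threshold p ~ 1/n. Asymptotically E[X] ~ (c³/6)·n^{3(1−α)} = (3³/6)·n^{1.5} → ∞; triangles are abundant w.h.p.

E[X] ≈ 4365.9000; in regime p = Θ(1/n^{1/2}) E[X] diverges (above the triangle threshold p ~ 1/n).


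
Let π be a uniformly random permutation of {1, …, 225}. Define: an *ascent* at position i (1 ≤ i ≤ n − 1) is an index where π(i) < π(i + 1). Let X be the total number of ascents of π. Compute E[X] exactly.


Write X = Σ X_I over i = 1, …, 224, with X_I the indicator of one ascent.
There are 224 indicators.
For each fixed i, the pair (π(i), π(i+1)) is a uniformly random ordered pair of distinct values from {1, …, 225}; by symmetry P[π(i) < π(i+1)] = 1/2.
By linearity: E[X] = 224 · (1/2) = (225 − 1) · (1/2) = 112 ≈ 112.000.

E[X] = 112 = 112.000.


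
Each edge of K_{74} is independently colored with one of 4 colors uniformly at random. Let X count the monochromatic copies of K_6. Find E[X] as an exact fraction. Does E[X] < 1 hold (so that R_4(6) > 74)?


E[X] = C(74, 6) · 4^{1 − 15} = 185250786 · 4^{−14} = 185250786/268435456.
As a reduced fraction: E[X] = 92625393/134217728 ≈ 0.6901.
Is E[X] < 1? YES.
Since E[X] < 1, there exists a 4-coloring of K_{74} with no monochromatic K_6; hence R_4(6) > 74.

E[X] = 92625393/134217728 ≈ 0.6901; E[X] < 1, so R_4(6) > 74.


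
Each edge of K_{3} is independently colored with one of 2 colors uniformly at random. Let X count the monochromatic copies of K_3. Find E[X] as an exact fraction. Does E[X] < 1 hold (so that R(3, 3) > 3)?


E[X] = C(3, 3) · 2^{1 − 3} = 1 · 2^{−2} = 1/4.
As a reduced fraction: E[X] = 1/4 ≈ 0.250.
Is E[X] < 1? YES.
Since E[X] < 1, there exists a 2-coloring of K_{3} with no monochromatic K_3; hence R(3, 3) > 3.

E[X] = 1/4 ≈ 0.250; E[X] < 1, so R(3, 3) > 3.


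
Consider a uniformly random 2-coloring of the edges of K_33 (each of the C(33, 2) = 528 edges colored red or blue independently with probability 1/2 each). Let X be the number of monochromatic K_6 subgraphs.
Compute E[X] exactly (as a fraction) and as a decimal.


Let X = Σ_S X_S over the C(33, 6) = 1107568 subsets S of size 6, where X_S = 1 if the K_6 on S is monochromatic.
For a fixed S, the K_6 on S has C(6, 2) = 15 edges. P[all 15 edges red] = (1/2)^15, and likewise for blue, so P[monochromatic] = 2·(1/2)^15 = 2^{1 − 15} = 1/16384.
By linearity: E[X] = C(33, 6) · 2^{1 − 15} = 1107568 · 1/16384 = 69223/1024.
Numerically: E[X] ≈ 67.6006.

E[X] = C(33,6)·2^(1−C(6,2)) = 69223/1024 ≈ 67.6006.


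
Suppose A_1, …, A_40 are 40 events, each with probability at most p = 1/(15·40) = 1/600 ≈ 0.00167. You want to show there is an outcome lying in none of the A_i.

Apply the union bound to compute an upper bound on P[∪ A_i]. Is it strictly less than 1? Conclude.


Union bound: P[∪_{i=1}^{40} A_i] ≤ Σ_i P[A_i] ≤ 40·p = 40·(1/600) = 1/15.
Numerically: 1/15 ≈ 0.06667.
Is 1/15 < 1? YES.
Since P[∪ A_i] ≤ 1/15 < 1, the complement has P[∩ A_i^c] ≥ 1 − 1/15 = 14/15 > 0, so some outcome avoids every A_i.

40·p = 1/15 ≈ 0.06667; existence CERTIFIED by the union bound.


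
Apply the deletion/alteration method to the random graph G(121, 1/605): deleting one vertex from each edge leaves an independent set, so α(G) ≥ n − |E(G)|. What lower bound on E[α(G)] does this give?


E[|E(G)|] = C(121, 2)·p = 7260 · (1/605) = 12.
E[α(G)] ≥ n − E[|E(G)|] = 121 − 12 = 109.
Numerically: ≈ 109.0000.
(This is only a lower bound; the true E[α(G)] may be larger.)

E[α(G)] ≥ 109 ≈ 109.0000.


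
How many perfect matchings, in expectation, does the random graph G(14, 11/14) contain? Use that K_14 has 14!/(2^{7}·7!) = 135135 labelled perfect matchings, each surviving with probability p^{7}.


K_14 has 14!/(2^{7}·7!) = 135135 labelled perfect matchings.
For each such perfect matching H, let X_H = 1 if all 7 edges of H are present in G. Then P[X_H = 1] = p^{7} = (11/14)^{7} = 19487171/105413504.
By linearity of expectation: E[X] = Σ_H E[X_H] = 135135 · p^{7} = 135135 · 19487171/105413504 = 376199836155/15059072.
Numerically: E[X] ≈ 24982.

E[X] = 135135 · (11/14)^{7} = 376199836155/15059072 ≈ 24982.


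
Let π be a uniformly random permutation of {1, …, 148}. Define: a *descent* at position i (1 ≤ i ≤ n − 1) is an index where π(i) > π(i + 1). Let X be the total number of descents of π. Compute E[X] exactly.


Write X = Σ X_I over i = 1, …, 147, with X_I the indicator of one descent.
There are 147 indicators.
For each fixed i, the pair (π(i), π(i+1)) is a uniformly random ordered pair of distinct values from {1, …, 148}; by symmetry P[π(i) > π(i+1)] = 1/2.
By linearity: E[X] = 147 · (1/2) = (148 − 1) · (1/2) = 147/2 ≈ 73.5000.

E[X] = 147/2 = 73.5000.


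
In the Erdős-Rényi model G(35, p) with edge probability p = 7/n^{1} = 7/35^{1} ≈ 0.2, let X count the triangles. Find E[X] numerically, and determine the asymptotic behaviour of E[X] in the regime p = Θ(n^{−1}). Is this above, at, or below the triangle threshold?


Number of potential triangles: C(35, 3) = 6545.
Each occurs with probability p³ ≈ (0.2)³ ≈ 8.00000000e-03.
By linearity: E[X] = C(35, 3)·p³ ≈ 6545 · 8.00000000e-03 ≈ 52.360000.
Here α = 1, so p = 7/n is exactly at the triangle threshold p ~ 1/n. Asymptotically E[X] → c³/6 = 7³/6 = 343/6 ≈ 57.166667, a bounded constant. In this regime the triangle count is asymptotically Poisson(c³/6).

E[X] ≈ 52.360000; in regime p = Θ(1/n^{1}) E[X] stays bounded (at the triangle threshold p ~ 1/n).


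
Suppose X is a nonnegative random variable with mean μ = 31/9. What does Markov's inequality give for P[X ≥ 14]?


μ = E[X] = 31/9, a = 14.
Markov: P[X ≥ 14] ≤ μ/a = (31/9)/14 = 31/126.
Numerically: ≈ 0.2460.
(Since a = 14 > μ = 3.4444, the bound 31/126 is < 1 and informative.)

P[X ≥ 14] ≤ 31/126 ≈ 0.2460.


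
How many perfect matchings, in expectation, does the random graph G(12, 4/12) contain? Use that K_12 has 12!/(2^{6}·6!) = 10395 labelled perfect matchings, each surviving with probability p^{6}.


K_12 has 12!/(2^{6}·6!) = 10395 labelled perfect matchings.
For each such perfect matching H, let X_H = 1 if all 6 edges of H are present in G. Then P[X_H = 1] = p^{6} = (1/3)^{6} = 1/729.
By linearity of expectation: E[X] = Σ_H E[X_H] = 10395 · p^{6} = 10395 · 1/729 = 385/27.
Numerically: E[X] ≈ 14.259.

E[X] = 10395 · (1/3)^{6} = 385/27 ≈ 14.259.


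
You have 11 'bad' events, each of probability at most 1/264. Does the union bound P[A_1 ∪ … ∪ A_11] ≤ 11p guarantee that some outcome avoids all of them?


Union bound: P[∪_{i=1}^{11} A_i] ≤ Σ_i P[A_i] ≤ 11·p = 11·(1/264) = 1/24.
Numerically: 1/24 ≈ 0.0416667.
Is 1/24 < 1? YES.
Since P[∪ A_i] ≤ 1/24 < 1, the complement has P[∩ A_i^c] ≥ 1 − 1/24 = 23/24 > 0, so some outcome avoids every A_i.

11·p = 1/24 ≈ 0.0416667; existence CERTIFIED by the union bound.


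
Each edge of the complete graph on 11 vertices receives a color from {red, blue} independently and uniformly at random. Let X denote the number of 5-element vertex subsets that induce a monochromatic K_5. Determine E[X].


Let X = Σ_S X_S over the C(11, 5) = 462 subsets S of size 5, where X_S = 1 if the K_5 on S is monochromatic.
For a fixed S, the K_5 on S has C(5, 2) = 10 edges. P[all 10 edges red] = (1/2)^10, and likewise for blue, so P[monochromatic] = 2·(1/2)^10 = 2^{1 − 10} = 1/512.
Summing: E[X] = C(11, 5) · 2^{1 − 10} = 462 · 1/512 = 231/256.
Numerically: E[X] ≈ 0.902.

E[X] = C(11,5)·2^(1−C(5,2)) = 231/256 ≈ 0.902.


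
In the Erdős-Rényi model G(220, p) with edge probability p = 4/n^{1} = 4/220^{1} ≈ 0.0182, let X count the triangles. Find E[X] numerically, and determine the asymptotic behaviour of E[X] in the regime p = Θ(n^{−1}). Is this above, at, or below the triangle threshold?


Number of potential triangles: C(220, 3) = 1750540.
Each occurs with probability p³ ≈ (0.0182)³ ≈ 6.01052e-06.
By linearity: E[X] = C(220, 3)·p³ ≈ 1750540 · 6.01052e-06 ≈ 10.522.
Here α = 1, so p = 4/n is exactly at the triangle threshold p ~ 1/n. Asymptotically E[X] → c³/6 = 4³/6 = 32/3 ≈ 10.667, a bounded constant. In this regime the triangle count is asymptotically Poisson(c³/6).

E[X] ≈ 10.522; in regime p = Θ(1/n^{1}) E[X] stays bounded (at the triangle threshold p ~ 1/n).


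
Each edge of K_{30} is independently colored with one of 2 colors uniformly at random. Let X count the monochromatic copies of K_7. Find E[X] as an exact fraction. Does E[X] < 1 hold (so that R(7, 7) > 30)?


E[X] = C(30, 7) · 2^{1 − 21} = 2035800 · 2^{−20} = 2035800/1048576.
As a reduced fraction: E[X] = 254475/131072 ≈ 1.94149.
Is E[X] < 1? NO.
Since E[X] ≥ 1, the first-moment bound is inconclusive at n = 30; it does NOT by itself certify R(7, 7) > 30.

E[X] = 254475/131072 ≈ 1.94149; E[X] ≥ 1; first-moment method inconclusive here.


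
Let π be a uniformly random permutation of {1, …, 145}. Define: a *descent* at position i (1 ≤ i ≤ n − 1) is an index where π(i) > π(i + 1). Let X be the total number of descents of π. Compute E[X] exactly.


Write X = Σ X_I over i = 1, …, 144, with X_I the indicator of one descent.
There are 144 indicators.
For each fixed i, the pair (π(i), π(i+1)) is a uniformly random ordered pair of distinct values from {1, …, 145}; by symmetry P[π(i) > π(i+1)] = 1/2.
By linearity: E[X] = 144 · (1/2) = (145 − 1) · (1/2) = 72 ≈ 72.000000.

E[X] = 72 = 72.000000.


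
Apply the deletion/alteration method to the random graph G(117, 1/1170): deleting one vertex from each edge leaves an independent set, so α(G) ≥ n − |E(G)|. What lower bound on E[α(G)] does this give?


E[|E(G)|] = C(117, 2)·p = 6786 · (1/1170) = 29/5.
E[α(G)] ≥ n − E[|E(G)|] = 117 − 29/5 = 556/5.
Numerically: ≈ 111.200.
(This is only a lower bound; the true E[α(G)] may be larger.)

E[α(G)] ≥ 556/5 ≈ 111.200.


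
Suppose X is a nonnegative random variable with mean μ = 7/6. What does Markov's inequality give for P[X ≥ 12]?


μ = E[X] = 7/6, a = 12.
Markov: P[X ≥ 12] ≤ μ/a = (7/6)/12 = 7/72.
Numerically: ≈ 0.097222.
(Since a = 12 > μ = 1.166667, the bound 7/72 is < 1 and informative.)

P[X ≥ 12] ≤ 7/72 ≈ 0.097222.


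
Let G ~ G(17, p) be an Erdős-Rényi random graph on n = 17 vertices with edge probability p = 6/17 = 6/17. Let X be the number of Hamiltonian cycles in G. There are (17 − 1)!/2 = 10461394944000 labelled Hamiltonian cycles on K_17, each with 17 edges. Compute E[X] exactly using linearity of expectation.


K_17 has (17 − 1)!/2 = 10461394944000 labelled Hamiltonian cycles.
For each such Hamiltonian cycle H, let X_H = 1 if all 17 edges of H are present in G. Then P[X_H = 1] = p^{17} = (6/17)^{17} = 16926659444736/827240261886336764177.
By linearity: E[X] = Σ_H E[X_H] = 10461394944000 · p^{17} = 10461394944000 · 16926659444736/827240261886336764177 = 177076469533971037814784000/827240261886336764177.
Numerically: E[X] ≈ 2.141e+05.

E[X] = 10461394944000 · (6/17)^{17} = 177076469533971037814784000/827240261886336764177 ≈ 2.141e+05.


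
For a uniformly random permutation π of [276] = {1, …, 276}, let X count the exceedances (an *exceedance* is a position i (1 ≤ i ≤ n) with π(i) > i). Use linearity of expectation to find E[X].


Write X = Σ_{i=1}^{276} X_i, where X_i = 1_{π(i) > i}.
For each fixed i, π(i) is uniform over {1, …, 276} (marginal of a uniform permutation), so P[π(i) > i] = (n − i)/n. Summing: Σ_{i=1}^{276} (n − i)/n = (0 + 1 + … + 275)/276 = 276(276 − 1)/(2·276) = (276 − 1)/2.
Hence E[X] = Σ_{i=1}^{276} (276 − i)/276 = 275/2 ≈ 137.5000.

E[X] = 275/2 = 137.5000.


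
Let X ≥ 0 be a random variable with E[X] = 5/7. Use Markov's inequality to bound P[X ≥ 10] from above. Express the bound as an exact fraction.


μ = E[X] = 5/7, a = 10.
Markov: P[X ≥ 10] ≤ μ/a = (5/7)/10 = 1/14.
Numerically: ≈ 0.071429.
(Since a = 10 > μ = 0.714286, the bound 1/14 is < 1 and informative.)

P[X ≥ 10] ≤ 1/14 ≈ 0.071429.


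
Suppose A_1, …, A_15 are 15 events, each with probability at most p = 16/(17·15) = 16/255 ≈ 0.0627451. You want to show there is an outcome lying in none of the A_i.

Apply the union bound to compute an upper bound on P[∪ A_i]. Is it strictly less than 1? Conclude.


Union bound: P[∪_{i=1}^{15} A_i] ≤ Σ_i P[A_i] ≤ 15·p = 15·(16/255) = 16/17.
Numerically: 16/17 ≈ 0.9411765.
Is 16/17 < 1? YES.
Since P[∪ A_i] ≤ 16/17 < 1, the complement has P[∩ A_i^c] ≥ 1 − 16/17 = 1/17 > 0, so some outcome avoids every A_i.

15·p = 16/17 ≈ 0.9411765; existence CERTIFIED by the union bound.


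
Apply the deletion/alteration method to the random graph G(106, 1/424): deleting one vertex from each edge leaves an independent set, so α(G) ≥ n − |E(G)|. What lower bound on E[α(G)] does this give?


E[|E(G)|] = C(106, 2)·p = 5565 · (1/424) = 105/8.
E[α(G)] ≥ n − E[|E(G)|] = 106 − 105/8 = 743/8.
Numerically: ≈ 92.875000.
(This is only a lower bound; the true E[α(G)] may be larger.)

E[α(G)] ≥ 743/8 ≈ 92.875000.


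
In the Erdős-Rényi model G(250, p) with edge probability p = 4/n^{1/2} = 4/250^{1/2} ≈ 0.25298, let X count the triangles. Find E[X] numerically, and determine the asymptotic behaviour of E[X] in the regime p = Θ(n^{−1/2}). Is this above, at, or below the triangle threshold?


Number of potential triangles: C(250, 3) = 2573000.
Each occurs with probability p³ ≈ (0.25298)³ ≈ 1.6190862e-02.
By linearity: E[X] = C(250, 3)·p³ ≈ 2573000 · 1.6190862e-02 ≈ 41659.08695.
Since α = 1/2 < 1, p = c/n^{1/2} ≫ 1/n is above the triangle threshold p ~ 1/n. Asymptotically E[X] ~ (c³/6)·n^{3(1−α)} = (4³/6)·n^{1.5} → ∞; triangles are abundant w.h.p.

E[X] ≈ 41659.08695; in regime p = Θ(1/n^{1/2}) E[X] diverges (above the triangle threshold p ~ 1/n).


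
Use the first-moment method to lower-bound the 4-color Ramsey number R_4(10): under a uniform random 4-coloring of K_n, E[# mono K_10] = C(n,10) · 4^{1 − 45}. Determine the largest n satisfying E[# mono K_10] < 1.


We need C(n, 10) · 4^{1 − 45} < 1, i.e. C(n, 10) < 4^{45 − 1} = 309485009821345068724781056.
Check values of n near the boundary:
  n = 2022: C(2022, 10) = 307870445231474093395937796; 307870445231474093395937796 < 309485009821345068724781056? YES
  n = 2023: C(2023, 10) = 309399856285778485315440716; 309399856285778485315440716 < 309485009821345068724781056? YES
  n = 2024: C(2024, 10) = 310936101848269937576192656; 310936101848269937576192656 < 309485009821345068724781056? NO
  n = 2025: C(2025, 10) = 312479209053472269772600560; 312479209053472269772600560 < 309485009821345068724781056? NO
  n = 2026: C(2026, 10) = 314029205130126398094885285; 314029205130126398094885285 < 309485009821345068724781056? NO
The largest n with C(n, 10) < 309485009821345068724781056 is n = 2023 (where E[X] = 77349964071444621328860179/77371252455336267181195264 ≈ 0.9997). Hence R_4(10) > 2023, i.e. R_4(10) ≥ 2024.

Largest n = 2023; hence R_4(10) > 2023.


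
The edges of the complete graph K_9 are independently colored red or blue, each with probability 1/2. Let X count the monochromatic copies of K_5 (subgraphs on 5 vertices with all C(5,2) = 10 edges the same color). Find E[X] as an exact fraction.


Let X = Σ_S X_S over the C(9, 5) = 126 subsets S of size 5, where X_S = 1 if the K_5 on S is monochromatic.
For a fixed S, the K_5 on S has C(5, 2) = 10 edges. P[all 10 edges red] = (1/2)^10, and likewise for blue, so P[monochromatic] = 2·(1/2)^10 = 2^{1 − 10} = 1/512.
By linearity of expectation: E[X] = C(9, 5) · 2^{1 − 10} = 126 · 1/512 = 63/256.
Numerically: E[X] ≈ 0.246094.

E[X] = C(9,5)·2^(1−C(5,2)) = 63/256 ≈ 0.246094.


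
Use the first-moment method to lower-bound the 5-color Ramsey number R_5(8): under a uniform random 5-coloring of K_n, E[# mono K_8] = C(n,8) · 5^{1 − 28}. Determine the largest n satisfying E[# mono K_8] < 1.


We need C(n, 8) · 5^{1 − 28} < 1, i.e. C(n, 8) < 5^{28 − 1} = 7450580596923828125.
Check values of n near the boundary:
  n = 857: C(857, 8) = 6983854138365964575; 6983854138365964575 < 7450580596923828125? YES
  n = 858: C(858, 8) = 7049584530256467771; 7049584530256467771 < 7450580596923828125? YES
  n = 859: C(859, 8) = 7115855595170747139; 7115855595170747139 < 7450580596923828125? YES
  n = 860: C(860, 8) = 7182671140665308145; 7182671140665308145 < 7450580596923828125? YES
  n = 861: C(861, 8) = 7250034996615275865; 7250034996615275865 < 7450580596923828125? YES
  n = 862: C(862, 8) = 7317951015318931845; 7317951015318931845 < 7450580596923828125? YES
  n = 863: C(863, 8) = 7386423071602617757; 7386423071602617757 < 7450580596923828125? YES
  n = 864: C(864, 8) = 7455455062926006708; 7455455062926006708 < 7450580596923828125? NO
  n = 865: C(865, 8) = 7525050909487743060; 7525050909487743060 < 7450580596923828125? NO
  n = 866: C(866, 8) = 7595214554331451620; 7595214554331451620 < 7450580596923828125? NO
The largest n with C(n, 8) < 7450580596923828125 is n = 863 (where E[X] = 7386423071602617757/7450580596923828125 ≈ 0.991389). Hence R_5(8) > 863, i.e. R_5(8) ≥ 864.

Largest n = 863; hence R_5(8) > 863.


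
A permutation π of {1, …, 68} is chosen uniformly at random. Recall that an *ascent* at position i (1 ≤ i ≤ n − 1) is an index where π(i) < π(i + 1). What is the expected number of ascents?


Write X = Σ X_I over i = 1, …, 67, with X_I the indicator of one ascent.
There are 67 indicators.
For each fixed i, the pair (π(i), π(i+1)) is a uniformly random ordered pair of distinct values from {1, …, 68}; by symmetry P[π(i) < π(i+1)] = 1/2.
By linearity: E[X] = 67 · (1/2) = (68 − 1) · (1/2) = 67/2 ≈ 33.500000.

E[X] = 67/2 = 33.500000.


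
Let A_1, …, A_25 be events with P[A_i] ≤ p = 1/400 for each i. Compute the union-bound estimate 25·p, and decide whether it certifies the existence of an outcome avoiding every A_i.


Union bound: P[∪_{i=1}^{25} A_i] ≤ Σ_i P[A_i] ≤ 25·p = 25·(1/400) = 1/16.
Numerically: 1/16 ≈ 0.062.
Is 1/16 < 1? YES.
Since P[∪ A_i] ≤ 1/16 < 1, the complement has P[∩ A_i^c] ≥ 1 − 1/16 = 15/16 > 0, so some outcome avoids every A_i.

25·p = 1/16 ≈ 0.062; existence CERTIFIED by the union bound.


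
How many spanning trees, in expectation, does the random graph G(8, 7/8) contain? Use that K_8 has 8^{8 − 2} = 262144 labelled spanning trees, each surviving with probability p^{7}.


K_8 has 8^{8 − 2} = 262144 labelled spanning trees.
For each such spanning tree H, let X_H = 1 if all 7 edges of H are present in G. Then P[X_H = 1] = p^{7} = (7/8)^{7} = 823543/2097152.
By linearity: E[X] = Σ_H E[X_H] = 262144 · p^{7} = 262144 · 823543/2097152 = 823543/8.
Numerically: E[X] ≈ 102943.

E[X] = 262144 · (7/8)^{7} = 823543/8 ≈ 102943.


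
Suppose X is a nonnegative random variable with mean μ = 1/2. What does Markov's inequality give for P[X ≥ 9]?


μ = E[X] = 1/2, a = 9.
Markov: P[X ≥ 9] ≤ μ/a = (1/2)/9 = 1/18.
Numerically: ≈ 0.056.
(Since a = 9 > μ = 0.500, the bound 1/18 is < 1 and informative.)

P[X ≥ 9] ≤ 1/18 ≈ 0.056.


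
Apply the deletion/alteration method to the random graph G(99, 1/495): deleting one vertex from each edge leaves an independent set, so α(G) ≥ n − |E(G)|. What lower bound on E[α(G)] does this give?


E[|E(G)|] = C(99, 2)·p = 4851 · (1/495) = 49/5.
E[α(G)] ≥ n − E[|E(G)|] = 99 − 49/5 = 446/5.
Numerically: ≈ 89.200000.
(This is only a lower bound; the true E[α(G)] may be larger.)

E[α(G)] ≥ 446/5 ≈ 89.200000.


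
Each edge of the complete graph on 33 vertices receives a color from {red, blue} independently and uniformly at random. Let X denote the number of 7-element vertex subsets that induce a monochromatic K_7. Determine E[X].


Let X = Σ_S X_S over the C(33, 7) = 4272048 subsets S of size 7, where X_S = 1 if the K_7 on S is monochromatic.
For a fixed S, the K_7 on S has C(7, 2) = 21 edges. P[all 21 edges red] = (1/2)^21, and likewise for blue, so P[monochromatic] = 2·(1/2)^21 = 2^{1 − 21} = 1/1048576.
By linearity of expectation: E[X] = C(33, 7) · 2^{1 − 21} = 4272048 · 1/1048576 = 267003/65536.
Numerically: E[X] ≈ 4.0741.

E[X] = C(33,7)·2^(1−C(7,2)) = 267003/65536 ≈ 4.0741.


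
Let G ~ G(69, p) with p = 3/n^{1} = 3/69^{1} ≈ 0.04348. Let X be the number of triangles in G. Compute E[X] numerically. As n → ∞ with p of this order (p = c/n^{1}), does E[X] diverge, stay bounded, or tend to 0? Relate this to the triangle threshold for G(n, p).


Number of potential triangles: C(69, 3) = 52394.
Each occurs with probability p³ ≈ (0.04348)³ ≈ 8.218953e-05.
By linearity: E[X] = C(69, 3)·p³ ≈ 52394 · 8.218953e-05 ≈ 4.3062.
Here α = 1, so p = 3/n is exactly at the triangle threshold p ~ 1/n. Asymptotically E[X] → c³/6 = 3³/6 = 9/2 ≈ 4.5000, a bounded constant. In this regime the triangle count is asymptotically Poisson(c³/6).

E[X] ≈ 4.3062; in regime p = Θ(1/n^{1}) E[X] stays bounded (at the triangle threshold p ~ 1/n).


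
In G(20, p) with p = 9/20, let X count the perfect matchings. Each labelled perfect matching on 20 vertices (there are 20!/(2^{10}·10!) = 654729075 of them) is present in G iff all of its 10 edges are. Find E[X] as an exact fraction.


K_20 has 20!/(2^{10}·10!) = 654729075 labelled perfect matchings.
For each such perfect matching H, let X_H = 1 if all 10 edges of H are present in G. Then P[X_H = 1] = p^{10} = (9/20)^{10} = 3486784401/10240000000000.
By linearity of expectation: E[X] = Σ_H E[X_H] = 654729075 · p^{10} = 654729075 · 3486784401/10240000000000 = 91315965023646363/409600000000.
Numerically: E[X] ≈ 222939.

E[X] = 654729075 · (9/20)^{10} = 91315965023646363/409600000000 ≈ 222939.


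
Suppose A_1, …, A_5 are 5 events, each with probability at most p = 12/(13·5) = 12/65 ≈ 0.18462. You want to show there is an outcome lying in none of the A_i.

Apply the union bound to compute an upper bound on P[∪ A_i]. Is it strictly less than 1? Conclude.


Union bound: P[∪_{i=1}^{5} A_i] ≤ Σ_i P[A_i] ≤ 5·p = 5·(12/65) = 12/13.
Numerically: 12/13 ≈ 0.92308.
Is 12/13 < 1? YES.
Since P[∪ A_i] ≤ 12/13 < 1, the complement has P[∩ A_i^c] ≥ 1 − 12/13 = 1/13 > 0, so some outcome avoids every A_i.

5·p = 12/13 ≈ 0.92308; existence CERTIFIED by the union bound.


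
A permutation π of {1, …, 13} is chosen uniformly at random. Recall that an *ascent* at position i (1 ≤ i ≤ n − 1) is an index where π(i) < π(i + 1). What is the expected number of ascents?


Write X = Σ X_I over i = 1, …, 12, with X_I the indicator of one ascent.
There are 12 indicators.
For each fixed i, the pair (π(i), π(i+1)) is a uniformly random ordered pair of distinct values from {1, …, 13}; by symmetry P[π(i) < π(i+1)] = 1/2.
By linearity: E[X] = 12 · (1/2) = (13 − 1) · (1/2) = 6 ≈ 6.000000.

E[X] = 6 = 6.000000.


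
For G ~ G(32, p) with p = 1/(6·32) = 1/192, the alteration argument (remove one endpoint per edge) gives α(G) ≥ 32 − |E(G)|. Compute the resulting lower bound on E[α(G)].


E[|E(G)|] = C(32, 2)·p = 496 · (1/192) = 31/12.
E[α(G)] ≥ n − E[|E(G)|] = 32 − 31/12 = 353/12.
Numerically: ≈ 29.417.
(This is only a lower bound; the true E[α(G)] may be larger.)

E[α(G)] ≥ 353/12 ≈ 29.417.


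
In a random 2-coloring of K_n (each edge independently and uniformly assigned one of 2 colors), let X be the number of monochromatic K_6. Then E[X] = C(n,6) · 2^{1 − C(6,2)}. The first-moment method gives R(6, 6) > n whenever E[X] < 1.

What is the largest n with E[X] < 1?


We need C(n, 6) · 2^{1 − 15} < 1, i.e. C(n, 6) < 2^{15 − 1} = 16384.
Check values of n near the boundary:
  n = 11: C(11, 6) = 462; 462 < 16384? YES
  n = 12: C(12, 6) = 924; 924 < 16384? YES
  n = 13: C(13, 6) = 1716; 1716 < 16384? YES
  n = 14: C(14, 6) = 3003; 3003 < 16384? YES
  n = 15: C(15, 6) = 5005; 5005 < 16384? YES
  n = 16: C(16, 6) = 8008; 8008 < 16384? YES
  n = 17: C(17, 6) = 12376; 12376 < 16384? YES
  n = 18: C(18, 6) = 18564; 18564 < 16384? NO
The largest n with C(n, 6) < 16384 is n = 17 (where E[X] = 1547/2048 ≈ 0.7553711). Hence R(6, 6) > 17, i.e. R(6, 6) ≥ 18.

Largest n = 17; hence R(6, 6) > 17.


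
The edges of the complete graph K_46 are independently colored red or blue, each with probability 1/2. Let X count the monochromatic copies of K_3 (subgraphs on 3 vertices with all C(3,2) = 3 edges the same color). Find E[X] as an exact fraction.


Let X = Σ_S X_S over the C(46, 3) = 15180 subsets S of size 3, where X_S = 1 if the K_3 on S is monochromatic.
For a fixed S, the K_3 on S has C(3, 2) = 3 edges. P[all 3 edges red] = (1/2)^3, and likewise for blue, so P[monochromatic] = 2·(1/2)^3 = 2^{1 − 3} = 1/4.
By linearity: E[X] = C(46, 3) · 2^{1 − 3} = 15180 · 1/4 = 3795.
Numerically: E[X] ≈ 3795.000000.

E[X] = C(46,3)·2^(1−C(3,2)) = 3795 ≈ 3795.000000.


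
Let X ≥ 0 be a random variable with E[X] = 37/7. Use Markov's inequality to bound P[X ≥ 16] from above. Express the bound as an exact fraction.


μ = E[X] = 37/7, a = 16.
Markov: P[X ≥ 16] ≤ μ/a = (37/7)/16 = 37/112.
Numerically: ≈ 0.330.
(Since a = 16 > μ = 5.286, the bound 37/112 is < 1 and informative.)

P[X ≥ 16] ≤ 37/112 ≈ 0.330.


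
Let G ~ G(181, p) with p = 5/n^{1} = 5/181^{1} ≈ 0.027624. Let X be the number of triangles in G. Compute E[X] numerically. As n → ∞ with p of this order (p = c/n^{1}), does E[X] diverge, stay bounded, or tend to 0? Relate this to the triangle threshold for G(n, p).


Number of potential triangles: C(181, 3) = 971970.
Each occurs with probability p³ ≈ (0.027624)³ ≈ 2.1080179e-05.
By linearity: E[X] = C(181, 3)·p³ ≈ 971970 · 2.1080179e-05 ≈ 20.48930.
Here α = 1, so p = 5/n is exactly at the triangle threshold p ~ 1/n. Asymptotically E[X] → c³/6 = 5³/6 = 125/6 ≈ 20.83333, a bounded constant. In this regime the triangle count is asymptotically Poisson(c³/6).

E[X] ≈ 20.48930; in regime p = Θ(1/n^{1}) E[X] stays bounded (at the triangle threshold p ~ 1/n).


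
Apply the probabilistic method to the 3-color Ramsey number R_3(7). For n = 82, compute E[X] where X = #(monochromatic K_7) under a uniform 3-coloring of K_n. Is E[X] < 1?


E[X] = C(82, 7) · 3^{1 − 21} = 3801756816 · 3^{−20} = 3801756816/3486784401.
As a reduced fraction: E[X] = 140805808/129140163 ≈ 1.09033.
Is E[X] < 1? NO.
Since E[X] ≥ 1, the first-moment bound is inconclusive at n = 82; it does NOT by itself certify R_3(7) > 82.

E[X] = 140805808/129140163 ≈ 1.09033; E[X] ≥ 1; first-moment method inconclusive here.


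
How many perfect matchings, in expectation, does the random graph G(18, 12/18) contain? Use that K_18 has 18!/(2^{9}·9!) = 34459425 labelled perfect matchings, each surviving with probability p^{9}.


K_18 has 18!/(2^{9}·9!) = 34459425 labelled perfect matchings.
For each such perfect matching H, let X_H = 1 if all 9 edges of H are present in G. Then P[X_H = 1] = p^{9} = (2/3)^{9} = 512/19683.
Summing the indicators: E[X] = Σ_H E[X_H] = 34459425 · p^{9} = 34459425 · 512/19683 = 217817600/243.
Numerically: E[X] ≈ 8.9637e+05.

E[X] = 34459425 · (2/3)^{9} = 217817600/243 ≈ 8.9637e+05.


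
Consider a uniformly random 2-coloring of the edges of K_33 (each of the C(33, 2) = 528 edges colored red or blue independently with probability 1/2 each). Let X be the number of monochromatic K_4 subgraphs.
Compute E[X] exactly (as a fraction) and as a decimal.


Let X = Σ_S X_S over the C(33, 4) = 40920 subsets S of size 4, where X_S = 1 if the K_4 on S is monochromatic.
For a fixed S, the K_4 on S has C(4, 2) = 6 edges. P[all 6 edges red] = (1/2)^6, and likewise for blue, so P[monochromatic] = 2·(1/2)^6 = 2^{1 − 6} = 1/32.
By linearity: E[X] = C(33, 4) · 2^{1 − 6} = 40920 · 1/32 = 5115/4.
Numerically: E[X] ≈ 1278.7500.

E[X] = C(33,4)·2^(1−C(4,2)) = 5115/4 ≈ 1278.7500.


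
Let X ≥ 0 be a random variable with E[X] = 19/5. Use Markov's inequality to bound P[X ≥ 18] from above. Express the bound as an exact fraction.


μ = E[X] = 19/5, a = 18.
Markov: P[X ≥ 18] ≤ μ/a = (19/5)/18 = 19/90.
Numerically: ≈ 0.211.
(Since a = 18 > μ = 3.800, the bound 19/90 is < 1 and informative.)

P[X ≥ 18] ≤ 19/90 ≈ 0.211.


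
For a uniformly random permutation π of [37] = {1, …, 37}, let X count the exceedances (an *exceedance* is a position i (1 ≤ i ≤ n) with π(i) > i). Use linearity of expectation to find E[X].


Write X = Σ_{i=1}^{37} X_i, where X_i = 1_{π(i) > i}.
For each fixed i, π(i) is uniform over {1, …, 37} (marginal of a uniform permutation), so P[π(i) > i] = (n − i)/n. Summing: Σ_{i=1}^{37} (n − i)/n = (0 + 1 + … + 36)/37 = 37(37 − 1)/(2·37) = (37 − 1)/2.
Hence E[X] = Σ_{i=1}^{37} (37 − i)/37 = 18 ≈ 18.00000.

E[X] = 18 = 18.00000.


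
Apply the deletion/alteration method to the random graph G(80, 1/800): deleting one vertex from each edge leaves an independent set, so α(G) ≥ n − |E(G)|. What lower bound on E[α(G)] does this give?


E[|E(G)|] = C(80, 2)·p = 3160 · (1/800) = 79/20.
E[α(G)] ≥ n − E[|E(G)|] = 80 − 79/20 = 1521/20.
Numerically: ≈ 76.050000.
(This is only a lower bound; the true E[α(G)] may be larger.)

E[α(G)] ≥ 1521/20 ≈ 76.050000.


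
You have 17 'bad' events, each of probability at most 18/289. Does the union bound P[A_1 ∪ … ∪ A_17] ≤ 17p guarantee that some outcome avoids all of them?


Union bound: P[∪_{i=1}^{17} A_i] ≤ Σ_i P[A_i] ≤ 17·p = 17·(18/289) = 18/17.
Numerically: 18/17 ≈ 1.0588235.
Is 18/17 < 1? NO.
Since the bound 18/17 is ≥ 1, the union bound is uninformative here; it does NOT by itself certify existence.

17·p = 18/17 ≈ 1.0588235; existence NOT certified by the union bound.


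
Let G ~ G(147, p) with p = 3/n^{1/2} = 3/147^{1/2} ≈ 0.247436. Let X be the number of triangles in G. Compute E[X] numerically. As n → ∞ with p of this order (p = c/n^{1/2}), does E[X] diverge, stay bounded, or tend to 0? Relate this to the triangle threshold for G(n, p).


Number of potential triangles: C(147, 3) = 518665.
Each occurs with probability p³ ≈ (0.247436)³ ≈ 1.51491324e-02.
By linearity: E[X] = C(147, 3)·p³ ≈ 518665 · 1.51491324e-02 ≈ 7857.324771.
Since α = 1/2 < 1, p = c/n^{1/2} ≫ 1/n is above the triangle threshold p ~ 1/n. Asymptotically E[X] ~ (c³/6)·n^{3(1−α)} = (3³/6)·n^{1.5} → ∞; triangles are abundant w.h.p.

E[X] ≈ 7857.324771; in regime p = Θ(1/n^{1/2}) E[X] diverges (above the triangle threshold p ~ 1/n).


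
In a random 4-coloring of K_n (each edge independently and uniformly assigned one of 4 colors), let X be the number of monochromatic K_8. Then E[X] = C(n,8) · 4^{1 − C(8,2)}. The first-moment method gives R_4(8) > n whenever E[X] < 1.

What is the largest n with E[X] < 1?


We need C(n, 8) · 4^{1 − 28} < 1, i.e. C(n, 8) < 4^{28 − 1} = 18014398509481984.
Check values of n near the boundary:
  n = 405: C(405, 8) = 16745853821188050; 16745853821188050 < 18014398509481984? YES
  n = 406: C(406, 8) = 17082453897995850; 17082453897995850 < 18014398509481984? YES
  n = 407: C(407, 8) = 17424959239309050; 17424959239309050 < 18014398509481984? YES
  n = 408: C(408, 8) = 17773458424095231; 17773458424095231 < 18014398509481984? YES
  n = 409: C(409, 8) = 18128041135797879; 18128041135797879 < 18014398509481984? NO
  n = 410: C(410, 8) = 18488798173326195; 18488798173326195 < 18014398509481984? NO
The largest n with C(n, 8) < 18014398509481984 is n = 408 (where E[X] = 17773458424095231/18014398509481984 ≈ 0.9866251). Hence R_4(8) > 408, i.e. R_4(8) ≥ 409.

Largest n = 408; hence R_4(8) > 408.
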